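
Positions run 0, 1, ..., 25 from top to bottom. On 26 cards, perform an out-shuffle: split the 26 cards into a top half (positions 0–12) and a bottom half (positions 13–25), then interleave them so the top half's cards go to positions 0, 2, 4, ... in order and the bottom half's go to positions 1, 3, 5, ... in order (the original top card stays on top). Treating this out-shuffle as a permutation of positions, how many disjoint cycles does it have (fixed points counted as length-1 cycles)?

4

Trace each unvisited position around until it returns:
(0) (1 2 4 8 16 7 ... len 20) (5 10 20 15) (25)
4 cycles in total.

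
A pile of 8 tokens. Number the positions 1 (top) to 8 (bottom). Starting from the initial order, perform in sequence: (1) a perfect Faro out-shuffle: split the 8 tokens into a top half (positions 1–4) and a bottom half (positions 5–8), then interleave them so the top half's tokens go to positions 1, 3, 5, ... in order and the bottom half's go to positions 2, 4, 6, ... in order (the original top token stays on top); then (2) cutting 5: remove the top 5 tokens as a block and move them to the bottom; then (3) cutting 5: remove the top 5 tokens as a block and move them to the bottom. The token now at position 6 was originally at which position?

8

Undo the operations in reverse order, starting from position 6:
  undo op 3 (cut 5): 6 ← 3
  undo op 2 (cut 5): 3 ← 8
  undo op 1 (out-shuffle, from bottom half): 8 ← 8
So the token at position 6 came from original position 8.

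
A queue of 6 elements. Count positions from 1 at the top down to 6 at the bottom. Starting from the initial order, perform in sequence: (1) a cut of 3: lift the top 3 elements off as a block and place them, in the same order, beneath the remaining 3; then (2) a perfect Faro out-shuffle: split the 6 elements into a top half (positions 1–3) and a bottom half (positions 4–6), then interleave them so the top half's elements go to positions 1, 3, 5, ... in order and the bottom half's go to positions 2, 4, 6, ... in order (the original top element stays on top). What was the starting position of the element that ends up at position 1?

4

Undo the operations in reverse order, starting from position 1:
  undo op 2 (out-shuffle, from top half): 1 ← 1
  undo op 1 (cut 3): 1 ← 4
So the element at position 1 came from original position 4.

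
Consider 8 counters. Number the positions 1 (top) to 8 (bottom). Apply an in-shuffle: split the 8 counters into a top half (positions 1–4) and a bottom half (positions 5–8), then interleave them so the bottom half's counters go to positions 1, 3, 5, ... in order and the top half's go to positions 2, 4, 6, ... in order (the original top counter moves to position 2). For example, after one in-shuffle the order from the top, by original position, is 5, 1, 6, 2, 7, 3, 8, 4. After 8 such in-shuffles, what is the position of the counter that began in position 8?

Track the counter's position through each in-shuffle:
8 → 7 → 5 → 1 → 2 → 4 → 8 → 7 → 5

5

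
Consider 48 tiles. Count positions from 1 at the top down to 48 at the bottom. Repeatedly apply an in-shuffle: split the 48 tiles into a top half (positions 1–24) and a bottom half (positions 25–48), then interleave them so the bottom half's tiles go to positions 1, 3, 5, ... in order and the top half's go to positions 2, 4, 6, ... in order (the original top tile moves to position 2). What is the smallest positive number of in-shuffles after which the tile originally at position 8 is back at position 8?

Follow position 8 under repeated in-shuffles:
8 → 16 → 32 → 15 → 30 → 11 → 22 → 44 → ... → 8 (length 21)
It first returns after 21 in-shuffles.

21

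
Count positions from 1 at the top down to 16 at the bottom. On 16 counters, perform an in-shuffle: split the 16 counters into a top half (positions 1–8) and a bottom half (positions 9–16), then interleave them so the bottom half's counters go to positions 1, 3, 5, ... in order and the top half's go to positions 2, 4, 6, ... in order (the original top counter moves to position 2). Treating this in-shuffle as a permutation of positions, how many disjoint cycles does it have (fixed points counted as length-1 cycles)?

Trace each unvisited position around until it returns:
(1 2 4 8 16 15 13 9) (3 6 12 7 14 11 5 10)
2 cycles in total.

2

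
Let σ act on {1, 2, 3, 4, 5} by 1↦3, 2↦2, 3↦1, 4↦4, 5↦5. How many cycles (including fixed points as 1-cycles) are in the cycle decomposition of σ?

4

Cycle decomposition: (1 3) (2) (4) (5).
4 cycles.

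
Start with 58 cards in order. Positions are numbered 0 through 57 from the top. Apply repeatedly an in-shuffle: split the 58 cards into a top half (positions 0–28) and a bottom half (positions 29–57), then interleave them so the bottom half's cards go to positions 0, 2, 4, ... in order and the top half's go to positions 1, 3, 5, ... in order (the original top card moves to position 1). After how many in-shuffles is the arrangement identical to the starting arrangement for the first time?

58

The in-shuffle permutes the 58 positions with cycle lengths [58].
Every card is home exactly when every cycle has completed a whole number of laps, i.e. after lcm(58) = 58 in-shuffles.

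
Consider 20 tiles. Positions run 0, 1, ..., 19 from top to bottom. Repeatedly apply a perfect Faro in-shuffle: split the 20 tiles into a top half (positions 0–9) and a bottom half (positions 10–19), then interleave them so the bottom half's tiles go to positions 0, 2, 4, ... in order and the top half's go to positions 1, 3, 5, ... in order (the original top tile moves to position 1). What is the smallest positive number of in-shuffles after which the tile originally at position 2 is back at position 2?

Follow position 2 under repeated in-shuffles:
2 → 5 → 11 → 2
It first returns after 3 in-shuffles.

3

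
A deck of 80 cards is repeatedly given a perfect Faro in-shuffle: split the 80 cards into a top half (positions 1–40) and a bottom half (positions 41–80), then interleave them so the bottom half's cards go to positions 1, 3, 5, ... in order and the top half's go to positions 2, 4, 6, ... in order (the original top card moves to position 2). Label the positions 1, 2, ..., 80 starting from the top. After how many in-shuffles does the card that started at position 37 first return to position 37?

54

Follow position 37 under repeated in-shuffles:
37 → 74 → 67 → 53 → 25 → 50 → 19 → 38 → ... → 37 (length 54)
It first returns after 54 in-shuffles.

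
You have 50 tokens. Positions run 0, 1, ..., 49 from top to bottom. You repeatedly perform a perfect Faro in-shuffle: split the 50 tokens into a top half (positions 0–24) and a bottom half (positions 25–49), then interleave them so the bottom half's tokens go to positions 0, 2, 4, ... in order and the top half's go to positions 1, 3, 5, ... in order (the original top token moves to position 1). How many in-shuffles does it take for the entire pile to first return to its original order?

The in-shuffle permutes the 50 positions with cycle lengths [2, 8, 8, 8, 8, 8, 8].
Every token is home exactly when every cycle has completed a whole number of laps, i.e. after lcm(2, 8) = 8 in-shuffles.

8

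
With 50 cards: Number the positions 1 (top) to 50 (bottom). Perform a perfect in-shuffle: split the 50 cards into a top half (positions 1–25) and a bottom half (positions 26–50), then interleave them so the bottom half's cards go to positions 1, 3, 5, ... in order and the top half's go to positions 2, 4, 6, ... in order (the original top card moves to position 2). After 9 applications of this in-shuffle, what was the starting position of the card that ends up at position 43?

47

Work backwards from position 43, undoing one in-shuffle at a time:
43 ← 47 ← 49 ← 50 ← 25 ← 38 ← 19 ← 35 ← 43 ← 47
So the card now at position 43 started at position 47.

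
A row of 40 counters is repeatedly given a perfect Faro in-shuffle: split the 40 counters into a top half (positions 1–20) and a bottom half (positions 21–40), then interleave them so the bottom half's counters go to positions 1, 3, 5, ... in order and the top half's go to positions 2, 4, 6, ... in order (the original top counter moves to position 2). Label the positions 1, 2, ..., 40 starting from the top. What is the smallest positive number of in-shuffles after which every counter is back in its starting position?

The in-shuffle permutes the 40 positions with cycle lengths [20, 20].
Every counter is home exactly when every cycle has completed a whole number of laps, i.e. after lcm(20) = 20 in-shuffles.

20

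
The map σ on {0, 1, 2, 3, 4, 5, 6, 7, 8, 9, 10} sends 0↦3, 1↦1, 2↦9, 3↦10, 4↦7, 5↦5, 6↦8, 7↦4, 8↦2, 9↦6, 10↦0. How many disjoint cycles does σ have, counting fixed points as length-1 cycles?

5

Cycle decomposition: (0 3 10) (1) (2 9 6 8) (4 7) (5).
5 cycles.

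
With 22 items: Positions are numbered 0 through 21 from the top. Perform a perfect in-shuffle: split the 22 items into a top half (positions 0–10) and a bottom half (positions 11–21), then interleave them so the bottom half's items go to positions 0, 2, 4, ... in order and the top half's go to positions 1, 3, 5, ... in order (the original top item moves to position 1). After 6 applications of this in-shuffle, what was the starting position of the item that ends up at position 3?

12

Work backwards from position 3, undoing one in-shuffle at a time:
3 ← 1 ← 0 ← 11 ← 5 ← 2 ← 12
So the item now at position 3 started at position 12.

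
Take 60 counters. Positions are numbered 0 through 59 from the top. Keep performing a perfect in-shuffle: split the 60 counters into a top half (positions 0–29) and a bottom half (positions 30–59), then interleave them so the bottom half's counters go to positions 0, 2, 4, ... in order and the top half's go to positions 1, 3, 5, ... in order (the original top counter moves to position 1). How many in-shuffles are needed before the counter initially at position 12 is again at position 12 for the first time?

60

Follow position 12 under repeated in-shuffles:
12 → 25 → 51 → 42 → 24 → 49 → 38 → 16 → ... → 12 (length 60)
It first returns after 60 in-shuffles.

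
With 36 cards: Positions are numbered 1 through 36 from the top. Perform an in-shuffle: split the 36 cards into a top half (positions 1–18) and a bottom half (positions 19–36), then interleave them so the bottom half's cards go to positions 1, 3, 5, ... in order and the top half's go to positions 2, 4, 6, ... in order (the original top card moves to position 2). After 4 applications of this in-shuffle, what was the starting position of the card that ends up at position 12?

Work backwards from position 12, undoing one in-shuffle at a time:
12 ← 6 ← 3 ← 20 ← 10
So the card now at position 12 started at position 10.

10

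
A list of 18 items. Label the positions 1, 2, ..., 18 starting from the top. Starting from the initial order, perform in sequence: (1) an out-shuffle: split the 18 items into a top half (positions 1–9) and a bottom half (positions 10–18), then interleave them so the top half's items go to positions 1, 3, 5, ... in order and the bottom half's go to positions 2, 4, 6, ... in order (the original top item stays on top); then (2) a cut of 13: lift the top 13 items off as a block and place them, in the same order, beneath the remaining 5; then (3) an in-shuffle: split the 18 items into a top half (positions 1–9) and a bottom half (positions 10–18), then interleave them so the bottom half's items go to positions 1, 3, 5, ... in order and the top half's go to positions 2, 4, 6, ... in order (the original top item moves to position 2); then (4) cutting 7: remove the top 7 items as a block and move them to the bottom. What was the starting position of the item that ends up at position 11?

Undo the operations in reverse order, starting from position 11:
  undo op 4 (cut 7): 11 ← 18
  undo op 3 (in-shuffle, from top half): 18 ← 9
  undo op 2 (cut 13): 9 ← 4
  undo op 1 (out-shuffle, from bottom half): 4 ← 11
So the item at position 11 came from original position 11.

11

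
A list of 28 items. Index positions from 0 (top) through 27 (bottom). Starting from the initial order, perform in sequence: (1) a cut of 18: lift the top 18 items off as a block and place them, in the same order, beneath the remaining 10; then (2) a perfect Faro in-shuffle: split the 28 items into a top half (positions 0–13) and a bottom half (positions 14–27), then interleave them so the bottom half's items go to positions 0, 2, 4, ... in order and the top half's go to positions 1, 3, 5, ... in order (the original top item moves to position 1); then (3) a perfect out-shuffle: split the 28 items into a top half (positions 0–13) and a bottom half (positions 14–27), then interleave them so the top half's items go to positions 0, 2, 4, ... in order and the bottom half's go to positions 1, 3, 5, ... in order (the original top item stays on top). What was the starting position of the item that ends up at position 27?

Undo the operations in reverse order, starting from position 27:
  undo op 3 (out-shuffle, from bottom half): 27 ← 27
  undo op 2 (in-shuffle, from top half): 27 ← 13
  undo op 1 (cut 18): 13 ← 3
So the item at position 27 came from original position 3.

3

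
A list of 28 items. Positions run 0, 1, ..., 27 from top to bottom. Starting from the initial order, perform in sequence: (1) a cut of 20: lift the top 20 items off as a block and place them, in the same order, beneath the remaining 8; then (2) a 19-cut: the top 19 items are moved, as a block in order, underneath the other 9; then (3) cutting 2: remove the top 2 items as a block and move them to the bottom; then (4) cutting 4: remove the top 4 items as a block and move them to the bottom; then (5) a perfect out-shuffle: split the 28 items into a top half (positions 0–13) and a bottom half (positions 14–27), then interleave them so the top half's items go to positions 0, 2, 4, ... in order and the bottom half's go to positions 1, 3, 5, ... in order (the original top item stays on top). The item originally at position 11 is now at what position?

17

Track the item from position 11 forward through each operation:
  after op 1 (cut 20): 11 → 19
  after op 2 (cut 19): 19 → 0
  after op 3 (cut 2): 0 → 26
  after op 4 (cut 4): 26 → 22
  after op 5 (out-shuffle): 22 → 17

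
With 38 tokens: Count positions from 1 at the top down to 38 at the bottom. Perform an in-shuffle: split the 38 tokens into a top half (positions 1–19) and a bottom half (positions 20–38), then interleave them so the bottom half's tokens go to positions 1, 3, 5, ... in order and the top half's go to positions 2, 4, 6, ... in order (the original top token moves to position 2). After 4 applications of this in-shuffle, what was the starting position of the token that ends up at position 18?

6

Work backwards from position 18, undoing one in-shuffle at a time:
18 ← 9 ← 24 ← 12 ← 6
So the token now at position 18 started at position 6.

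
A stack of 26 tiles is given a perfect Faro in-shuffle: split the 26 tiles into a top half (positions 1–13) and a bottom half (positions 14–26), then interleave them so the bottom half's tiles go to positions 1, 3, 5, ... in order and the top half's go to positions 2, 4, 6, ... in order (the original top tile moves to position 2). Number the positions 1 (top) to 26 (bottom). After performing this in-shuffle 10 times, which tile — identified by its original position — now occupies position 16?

Work backwards from position 16, undoing one in-shuffle at a time:
16 ← 8 ← 4 ← 2 ← 1 ← 14 ← 7 ← 17 ← 22 ← 11 ← 19
So the tile now at position 16 started at position 19.

19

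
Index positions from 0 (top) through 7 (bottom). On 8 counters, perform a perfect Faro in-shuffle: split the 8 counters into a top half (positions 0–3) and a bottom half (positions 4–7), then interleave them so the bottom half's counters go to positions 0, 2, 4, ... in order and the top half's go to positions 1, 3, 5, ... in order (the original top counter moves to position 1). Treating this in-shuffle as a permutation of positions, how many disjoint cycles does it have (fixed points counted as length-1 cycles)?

Trace each unvisited position around until it returns:
(0 1 3 7 6 4) (2 5)
2 cycles in total.

2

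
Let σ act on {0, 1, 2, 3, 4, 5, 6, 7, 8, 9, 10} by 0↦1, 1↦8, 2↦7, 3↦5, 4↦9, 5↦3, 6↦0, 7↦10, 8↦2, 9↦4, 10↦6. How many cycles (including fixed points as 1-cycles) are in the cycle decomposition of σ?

3

Cycle decomposition: (0 1 8 2 7 10 6) (3 5) (4 9).
3 cycles.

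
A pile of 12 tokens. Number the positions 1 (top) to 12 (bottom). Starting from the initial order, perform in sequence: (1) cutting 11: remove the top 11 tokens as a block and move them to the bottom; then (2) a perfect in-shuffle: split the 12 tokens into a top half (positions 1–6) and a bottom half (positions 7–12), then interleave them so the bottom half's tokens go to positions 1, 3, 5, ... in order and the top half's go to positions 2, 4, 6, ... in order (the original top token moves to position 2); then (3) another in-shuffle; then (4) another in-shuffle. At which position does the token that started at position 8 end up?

Track the token from position 8 forward through each operation:
  after op 1 (cut 11): 8 → 9
  after op 2 (in-shuffle): 9 → 5
  after op 3 (in-shuffle): 5 → 10
  after op 4 (in-shuffle): 10 → 7

7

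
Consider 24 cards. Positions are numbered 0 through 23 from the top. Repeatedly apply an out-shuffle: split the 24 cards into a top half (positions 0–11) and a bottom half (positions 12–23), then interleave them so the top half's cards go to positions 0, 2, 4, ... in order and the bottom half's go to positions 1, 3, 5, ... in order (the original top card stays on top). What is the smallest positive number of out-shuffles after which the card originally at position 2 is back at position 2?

11

Follow position 2 under repeated out-shuffles:
2 → 4 → 8 → 16 → 9 → 18 → 13 → 3 → 6 → 12 → 1 → 2
It first returns after 11 out-shuffles.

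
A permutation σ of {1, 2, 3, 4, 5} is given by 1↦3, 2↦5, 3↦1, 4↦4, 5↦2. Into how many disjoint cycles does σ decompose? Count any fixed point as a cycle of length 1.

Cycle decomposition: (1 3) (2 5) (4).
3 cycles.

3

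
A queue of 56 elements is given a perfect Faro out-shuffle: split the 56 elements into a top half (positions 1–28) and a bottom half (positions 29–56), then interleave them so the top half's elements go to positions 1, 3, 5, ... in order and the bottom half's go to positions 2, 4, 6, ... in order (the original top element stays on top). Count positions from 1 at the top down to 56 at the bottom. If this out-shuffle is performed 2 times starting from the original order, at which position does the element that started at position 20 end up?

Track the element's position through each out-shuffle:
20 → 39 → 22

22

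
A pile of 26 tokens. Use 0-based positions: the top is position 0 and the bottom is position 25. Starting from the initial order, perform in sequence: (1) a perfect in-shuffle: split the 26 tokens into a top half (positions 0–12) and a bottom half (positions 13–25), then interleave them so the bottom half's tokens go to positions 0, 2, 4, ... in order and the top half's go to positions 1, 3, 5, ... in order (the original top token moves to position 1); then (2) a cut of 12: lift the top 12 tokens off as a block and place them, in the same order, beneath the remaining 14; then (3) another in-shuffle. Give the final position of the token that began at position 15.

Track the token from position 15 forward through each operation:
  after op 1 (in-shuffle): 15 → 4
  after op 2 (cut 12): 4 → 18
  after op 3 (in-shuffle): 18 → 10

10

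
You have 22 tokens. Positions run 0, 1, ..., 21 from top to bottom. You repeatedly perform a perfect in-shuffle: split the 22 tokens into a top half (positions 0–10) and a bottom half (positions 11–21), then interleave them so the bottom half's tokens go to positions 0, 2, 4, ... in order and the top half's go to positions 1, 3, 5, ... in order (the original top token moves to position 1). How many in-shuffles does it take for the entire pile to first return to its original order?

The in-shuffle permutes the 22 positions with cycle lengths [11, 11].
Every token is home exactly when every cycle has completed a whole number of laps, i.e. after lcm(11) = 11 in-shuffles.

11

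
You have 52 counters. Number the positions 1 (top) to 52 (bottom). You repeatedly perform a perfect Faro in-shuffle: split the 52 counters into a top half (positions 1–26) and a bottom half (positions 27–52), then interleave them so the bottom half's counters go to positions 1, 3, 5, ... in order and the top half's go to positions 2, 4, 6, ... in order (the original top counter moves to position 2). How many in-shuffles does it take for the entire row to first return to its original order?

The in-shuffle permutes the 52 positions with cycle lengths [52].
Every counter is home exactly when every cycle has completed a whole number of laps, i.e. after lcm(52) = 52 in-shuffles.

52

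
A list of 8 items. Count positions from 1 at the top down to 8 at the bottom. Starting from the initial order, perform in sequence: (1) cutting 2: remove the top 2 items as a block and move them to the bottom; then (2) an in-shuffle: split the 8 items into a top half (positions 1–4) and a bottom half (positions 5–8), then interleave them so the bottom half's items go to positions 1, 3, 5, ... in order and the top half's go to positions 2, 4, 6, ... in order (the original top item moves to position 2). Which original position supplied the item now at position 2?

3

Undo the operations in reverse order, starting from position 2:
  undo op 2 (in-shuffle, from top half): 2 ← 1
  undo op 1 (cut 2): 1 ← 3
So the item at position 2 came from original position 3.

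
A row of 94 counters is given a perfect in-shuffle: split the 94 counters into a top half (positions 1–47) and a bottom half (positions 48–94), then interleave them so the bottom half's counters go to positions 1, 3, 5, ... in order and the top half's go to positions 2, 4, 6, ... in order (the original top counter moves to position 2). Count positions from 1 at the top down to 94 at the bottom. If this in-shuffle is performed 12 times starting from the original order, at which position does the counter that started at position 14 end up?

Track the counter's position through each in-shuffle:
14 → 28 → 56 → 17 → 34 → 68 → 41 → 82 → 69 → 43 → 86 → 77 → 59

59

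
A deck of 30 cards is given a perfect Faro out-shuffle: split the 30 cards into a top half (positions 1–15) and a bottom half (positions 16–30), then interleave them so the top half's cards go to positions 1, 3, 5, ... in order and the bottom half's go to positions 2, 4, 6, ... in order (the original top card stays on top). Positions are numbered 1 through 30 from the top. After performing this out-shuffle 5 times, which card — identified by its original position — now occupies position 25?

Work backwards from position 25, undoing one out-shuffle at a time:
25 ← 13 ← 7 ← 4 ← 17 ← 9
So the card now at position 25 started at position 9.

9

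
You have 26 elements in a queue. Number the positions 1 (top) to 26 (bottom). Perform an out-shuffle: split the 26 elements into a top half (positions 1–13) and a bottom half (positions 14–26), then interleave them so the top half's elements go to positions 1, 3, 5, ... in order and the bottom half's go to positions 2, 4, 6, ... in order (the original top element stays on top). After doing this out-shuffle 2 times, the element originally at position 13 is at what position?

Track the element's position through each out-shuffle:
13 → 25 → 24

24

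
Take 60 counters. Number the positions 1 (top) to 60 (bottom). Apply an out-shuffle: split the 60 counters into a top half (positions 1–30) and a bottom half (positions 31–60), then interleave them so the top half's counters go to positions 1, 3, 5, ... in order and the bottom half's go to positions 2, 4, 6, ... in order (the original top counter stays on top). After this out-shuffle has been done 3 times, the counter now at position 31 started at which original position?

49

Work backwards from position 31, undoing one out-shuffle at a time:
31 ← 16 ← 38 ← 49
So the counter now at position 31 started at position 49.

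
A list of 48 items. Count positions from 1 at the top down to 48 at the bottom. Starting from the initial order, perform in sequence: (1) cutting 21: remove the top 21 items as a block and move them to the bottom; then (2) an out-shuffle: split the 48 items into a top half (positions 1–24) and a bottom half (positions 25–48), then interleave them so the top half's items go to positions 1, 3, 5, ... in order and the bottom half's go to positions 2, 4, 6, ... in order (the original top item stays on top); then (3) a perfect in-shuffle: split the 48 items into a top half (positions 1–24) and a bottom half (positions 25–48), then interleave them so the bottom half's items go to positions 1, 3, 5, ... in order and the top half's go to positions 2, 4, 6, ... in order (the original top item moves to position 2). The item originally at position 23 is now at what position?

6

Track the item from position 23 forward through each operation:
  after op 1 (cut 21): 23 → 2
  after op 2 (out-shuffle): 2 → 3
  after op 3 (in-shuffle): 3 → 6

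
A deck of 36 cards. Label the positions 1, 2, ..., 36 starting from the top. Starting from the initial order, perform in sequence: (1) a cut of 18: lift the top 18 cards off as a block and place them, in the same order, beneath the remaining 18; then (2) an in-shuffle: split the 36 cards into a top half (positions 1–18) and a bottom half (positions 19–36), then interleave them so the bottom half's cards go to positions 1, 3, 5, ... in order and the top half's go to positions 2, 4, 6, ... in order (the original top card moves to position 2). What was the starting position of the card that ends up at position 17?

Undo the operations in reverse order, starting from position 17:
  undo op 2 (in-shuffle, from bottom half): 17 ← 27
  undo op 1 (cut 18): 27 ← 9
So the card at position 17 came from original position 9.

9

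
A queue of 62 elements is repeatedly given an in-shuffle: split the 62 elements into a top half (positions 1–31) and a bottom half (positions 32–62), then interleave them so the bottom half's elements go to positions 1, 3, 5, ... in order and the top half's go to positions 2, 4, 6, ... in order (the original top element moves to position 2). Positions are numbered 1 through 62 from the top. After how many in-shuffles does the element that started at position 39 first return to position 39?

6

Follow position 39 under repeated in-shuffles:
39 → 15 → 30 → 60 → 57 → 51 → 39
It first returns after 6 in-shuffles.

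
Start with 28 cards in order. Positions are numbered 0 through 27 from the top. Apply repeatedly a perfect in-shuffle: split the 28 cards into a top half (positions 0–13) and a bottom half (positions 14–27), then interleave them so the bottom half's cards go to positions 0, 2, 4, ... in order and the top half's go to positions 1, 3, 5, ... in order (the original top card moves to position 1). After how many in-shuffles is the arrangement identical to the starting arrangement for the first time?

28

The in-shuffle permutes the 28 positions with cycle lengths [28].
Every card is home exactly when every cycle has completed a whole number of laps, i.e. after lcm(28) = 28 in-shuffles.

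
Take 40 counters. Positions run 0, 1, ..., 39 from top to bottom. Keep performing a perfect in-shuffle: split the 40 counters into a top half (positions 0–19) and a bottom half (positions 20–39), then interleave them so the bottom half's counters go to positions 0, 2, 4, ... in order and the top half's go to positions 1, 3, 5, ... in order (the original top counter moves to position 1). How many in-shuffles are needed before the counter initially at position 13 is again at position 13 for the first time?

Follow position 13 under repeated in-shuffles:
13 → 27 → 14 → 29 → 18 → 37 → 34 → 28 → 16 → 33 → 26 → 12 → 25 → 10 → 21 → 2 → 5 → 11 → 23 → 6 → 13
It first returns after 20 in-shuffles.

20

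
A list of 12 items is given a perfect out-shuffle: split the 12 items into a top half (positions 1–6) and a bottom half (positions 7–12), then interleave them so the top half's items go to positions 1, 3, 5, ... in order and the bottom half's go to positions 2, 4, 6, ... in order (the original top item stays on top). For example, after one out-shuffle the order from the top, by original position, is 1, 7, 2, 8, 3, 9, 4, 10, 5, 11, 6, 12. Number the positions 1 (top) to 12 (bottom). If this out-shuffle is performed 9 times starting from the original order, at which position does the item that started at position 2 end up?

Track the item's position through each out-shuffle:
2 → 3 → 5 → 9 → 6 → 11 → 10 → 8 → 4 → 7

7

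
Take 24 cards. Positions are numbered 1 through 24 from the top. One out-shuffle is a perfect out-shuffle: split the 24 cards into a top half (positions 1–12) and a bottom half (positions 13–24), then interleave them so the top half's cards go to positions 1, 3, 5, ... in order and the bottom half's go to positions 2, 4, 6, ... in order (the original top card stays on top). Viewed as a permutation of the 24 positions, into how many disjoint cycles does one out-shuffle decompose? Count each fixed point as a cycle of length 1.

Trace each unvisited position around until it returns:
(1) (2 3 5 9 17 10 ... len 11) (6 11 21 18 12 23 ... len 11) (24)
4 cycles in total.

4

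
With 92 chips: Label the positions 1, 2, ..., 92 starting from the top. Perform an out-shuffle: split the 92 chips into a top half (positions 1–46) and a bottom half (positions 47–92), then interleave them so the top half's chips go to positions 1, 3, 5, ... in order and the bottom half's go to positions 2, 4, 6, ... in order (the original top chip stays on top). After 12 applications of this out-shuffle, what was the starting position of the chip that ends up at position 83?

83

Work backwards from position 83, undoing one out-shuffle at a time:
83 ← 42 ← 67 ← 34 ← 63 ← 32 ← 62 ← 77 ← 39 ← 20 ← 56 ← 74 ← 83
So the chip now at position 83 started at position 83.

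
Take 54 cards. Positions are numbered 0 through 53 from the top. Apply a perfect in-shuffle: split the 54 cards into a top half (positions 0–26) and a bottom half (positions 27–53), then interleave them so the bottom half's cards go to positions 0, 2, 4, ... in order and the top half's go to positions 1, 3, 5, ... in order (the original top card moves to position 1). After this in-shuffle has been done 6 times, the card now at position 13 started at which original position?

25

Work backwards from position 13, undoing one in-shuffle at a time:
13 ← 6 ← 30 ← 42 ← 48 ← 51 ← 25
So the card now at position 13 started at position 25.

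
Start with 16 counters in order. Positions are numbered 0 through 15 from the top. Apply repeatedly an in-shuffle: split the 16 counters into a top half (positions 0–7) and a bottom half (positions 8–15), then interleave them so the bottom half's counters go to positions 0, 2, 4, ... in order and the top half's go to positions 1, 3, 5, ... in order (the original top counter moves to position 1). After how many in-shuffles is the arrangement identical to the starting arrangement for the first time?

The in-shuffle permutes the 16 positions with cycle lengths [8, 8].
Every counter is home exactly when every cycle has completed a whole number of laps, i.e. after lcm(8) = 8 in-shuffles.

8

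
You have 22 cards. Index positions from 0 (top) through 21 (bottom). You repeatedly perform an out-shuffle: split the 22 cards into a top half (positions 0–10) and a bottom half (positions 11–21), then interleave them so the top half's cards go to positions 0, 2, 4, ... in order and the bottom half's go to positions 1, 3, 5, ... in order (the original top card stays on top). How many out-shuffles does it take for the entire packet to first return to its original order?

6

The out-shuffle permutes the 22 positions with cycle lengths [1, 1, 2, 3, 3, 6, 6].
Every card is home exactly when every cycle has completed a whole number of laps, i.e. after lcm(1, 2, 3, 6) = 6 out-shuffles.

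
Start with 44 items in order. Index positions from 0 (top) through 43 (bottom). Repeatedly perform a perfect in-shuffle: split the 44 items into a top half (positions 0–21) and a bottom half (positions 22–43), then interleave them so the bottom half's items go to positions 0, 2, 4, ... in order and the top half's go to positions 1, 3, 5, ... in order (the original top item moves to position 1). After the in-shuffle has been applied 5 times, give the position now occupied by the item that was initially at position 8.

Track the item's position through each in-shuffle:
8 → 17 → 35 → 26 → 8 → 17

17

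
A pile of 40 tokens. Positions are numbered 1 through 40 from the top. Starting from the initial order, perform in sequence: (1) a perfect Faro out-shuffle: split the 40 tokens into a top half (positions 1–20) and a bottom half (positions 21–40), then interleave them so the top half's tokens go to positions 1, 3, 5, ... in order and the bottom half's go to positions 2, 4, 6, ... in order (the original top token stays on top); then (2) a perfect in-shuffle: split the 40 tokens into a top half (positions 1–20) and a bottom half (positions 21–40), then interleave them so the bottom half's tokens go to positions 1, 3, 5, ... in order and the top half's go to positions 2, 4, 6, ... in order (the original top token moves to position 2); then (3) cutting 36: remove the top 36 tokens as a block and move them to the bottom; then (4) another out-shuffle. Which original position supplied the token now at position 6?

Undo the operations in reverse order, starting from position 6:
  undo op 4 (out-shuffle, from bottom half): 6 ← 23
  undo op 3 (cut 36): 23 ← 19
  undo op 2 (in-shuffle, from bottom half): 19 ← 30
  undo op 1 (out-shuffle, from bottom half): 30 ← 35
So the token at position 6 came from original position 35.

35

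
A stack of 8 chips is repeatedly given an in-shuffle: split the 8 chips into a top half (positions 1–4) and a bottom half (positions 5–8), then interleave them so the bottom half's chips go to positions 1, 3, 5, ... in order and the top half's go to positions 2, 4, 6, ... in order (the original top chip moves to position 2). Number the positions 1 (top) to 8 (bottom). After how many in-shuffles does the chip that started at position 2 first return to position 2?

Follow position 2 under repeated in-shuffles:
2 → 4 → 8 → 7 → 5 → 1 → 2
It first returns after 6 in-shuffles.

6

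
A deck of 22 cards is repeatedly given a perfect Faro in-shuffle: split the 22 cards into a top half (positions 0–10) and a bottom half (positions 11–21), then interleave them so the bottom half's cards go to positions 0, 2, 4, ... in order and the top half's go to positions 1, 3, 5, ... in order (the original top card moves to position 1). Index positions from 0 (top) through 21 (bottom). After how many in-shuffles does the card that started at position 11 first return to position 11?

Follow position 11 under repeated in-shuffles:
11 → 0 → 1 → 3 → 7 → 15 → 8 → 17 → 12 → 2 → 5 → 11
It first returns after 11 in-shuffles.

11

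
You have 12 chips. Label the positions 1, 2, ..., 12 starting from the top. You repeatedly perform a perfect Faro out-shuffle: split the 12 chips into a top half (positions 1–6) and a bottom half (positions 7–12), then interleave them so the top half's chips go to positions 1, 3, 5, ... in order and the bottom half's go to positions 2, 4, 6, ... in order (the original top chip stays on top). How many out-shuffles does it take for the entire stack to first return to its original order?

10

The out-shuffle permutes the 12 positions with cycle lengths [1, 1, 10].
Every chip is home exactly when every cycle has completed a whole number of laps, i.e. after lcm(1, 10) = 10 out-shuffles.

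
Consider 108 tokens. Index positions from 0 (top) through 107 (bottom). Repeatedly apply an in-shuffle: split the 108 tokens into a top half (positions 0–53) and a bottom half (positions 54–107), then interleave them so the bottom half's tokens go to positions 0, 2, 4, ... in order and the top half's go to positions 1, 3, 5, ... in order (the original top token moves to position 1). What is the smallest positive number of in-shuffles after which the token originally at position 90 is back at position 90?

36

Follow position 90 under repeated in-shuffles:
90 → 72 → 36 → 73 → 38 → 77 → 46 → 93 → ... → 90 (length 36)
It first returns after 36 in-shuffles.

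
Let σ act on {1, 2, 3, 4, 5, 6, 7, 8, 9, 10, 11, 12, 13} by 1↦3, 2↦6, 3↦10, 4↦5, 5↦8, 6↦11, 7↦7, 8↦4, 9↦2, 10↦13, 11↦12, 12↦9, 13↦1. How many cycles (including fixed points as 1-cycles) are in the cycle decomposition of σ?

Cycle decomposition: (1 3 10 13) (2 6 11 12 9) (4 5 8) (7).
4 cycles.

4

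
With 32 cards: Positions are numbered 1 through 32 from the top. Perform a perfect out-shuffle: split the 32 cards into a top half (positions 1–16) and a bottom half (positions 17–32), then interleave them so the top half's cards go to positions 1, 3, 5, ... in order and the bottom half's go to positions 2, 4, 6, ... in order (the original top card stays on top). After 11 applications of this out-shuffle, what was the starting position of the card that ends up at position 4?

18

Work backwards from position 4, undoing one out-shuffle at a time:
4 ← 18 ← 25 ← 13 ← 7 ← 4 ← 18 ← 25 ← 13 ← 7 ← 4 ← 18
So the card now at position 4 started at position 18.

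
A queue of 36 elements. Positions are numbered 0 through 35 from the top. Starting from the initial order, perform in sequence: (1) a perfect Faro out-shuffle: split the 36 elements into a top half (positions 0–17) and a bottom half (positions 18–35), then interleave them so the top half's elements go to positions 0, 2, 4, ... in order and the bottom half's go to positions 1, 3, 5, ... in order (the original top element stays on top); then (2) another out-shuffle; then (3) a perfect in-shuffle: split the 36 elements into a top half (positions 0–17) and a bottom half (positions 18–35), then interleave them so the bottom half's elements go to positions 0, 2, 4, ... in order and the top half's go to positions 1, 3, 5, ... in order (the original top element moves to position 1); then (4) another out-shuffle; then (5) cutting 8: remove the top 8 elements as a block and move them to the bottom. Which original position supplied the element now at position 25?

Undo the operations in reverse order, starting from position 25:
  undo op 5 (cut 8): 25 ← 33
  undo op 4 (out-shuffle, from bottom half): 33 ← 34
  undo op 3 (in-shuffle, from bottom half): 34 ← 35
  undo op 2 (out-shuffle, from bottom half): 35 ← 35
  undo op 1 (out-shuffle, from bottom half): 35 ← 35
So the element at position 25 came from original position 35.

35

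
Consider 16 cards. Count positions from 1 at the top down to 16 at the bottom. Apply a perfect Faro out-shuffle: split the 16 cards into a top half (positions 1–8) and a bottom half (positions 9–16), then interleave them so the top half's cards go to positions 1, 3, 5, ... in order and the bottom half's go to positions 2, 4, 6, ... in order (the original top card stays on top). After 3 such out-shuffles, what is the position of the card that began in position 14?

Track the card's position through each out-shuffle:
14 → 12 → 8 → 15

15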